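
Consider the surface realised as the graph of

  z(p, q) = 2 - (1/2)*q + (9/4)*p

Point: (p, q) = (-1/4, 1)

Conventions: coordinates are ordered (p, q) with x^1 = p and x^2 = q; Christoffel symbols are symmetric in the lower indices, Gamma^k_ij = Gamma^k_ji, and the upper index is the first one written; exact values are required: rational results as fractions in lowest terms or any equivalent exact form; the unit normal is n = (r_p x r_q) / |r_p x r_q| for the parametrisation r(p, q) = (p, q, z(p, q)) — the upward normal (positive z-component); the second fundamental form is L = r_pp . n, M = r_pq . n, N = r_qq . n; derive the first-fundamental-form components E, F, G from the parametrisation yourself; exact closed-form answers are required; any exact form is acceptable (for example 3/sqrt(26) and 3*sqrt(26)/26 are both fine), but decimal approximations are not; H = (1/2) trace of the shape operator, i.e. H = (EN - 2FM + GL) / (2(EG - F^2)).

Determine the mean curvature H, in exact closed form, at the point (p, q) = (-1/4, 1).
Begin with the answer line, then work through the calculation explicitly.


Answer: H = 0

z_p = 9/4, z_q = -1/2, z_pp = 0, z_pq = 0, z_qq = 0
E = 97/16, F = -9/8, G = 5/4; answer radicand W^2 = 101/16
unnormalised second-form numerators: l = 0, m = 0, n = 0; L = l/sqrt(101/16), and similarly M = m/sqrt(W^2), N = n/sqrt(W^2)
H = (E*n - 2*F*m + G*l) / (2*(EG - F^2)*sqrt(W^2)); E*n - 2*F*m + G*l = 0, EG - F^2 = 101/16, so H = (0)/sqrt(101/16)


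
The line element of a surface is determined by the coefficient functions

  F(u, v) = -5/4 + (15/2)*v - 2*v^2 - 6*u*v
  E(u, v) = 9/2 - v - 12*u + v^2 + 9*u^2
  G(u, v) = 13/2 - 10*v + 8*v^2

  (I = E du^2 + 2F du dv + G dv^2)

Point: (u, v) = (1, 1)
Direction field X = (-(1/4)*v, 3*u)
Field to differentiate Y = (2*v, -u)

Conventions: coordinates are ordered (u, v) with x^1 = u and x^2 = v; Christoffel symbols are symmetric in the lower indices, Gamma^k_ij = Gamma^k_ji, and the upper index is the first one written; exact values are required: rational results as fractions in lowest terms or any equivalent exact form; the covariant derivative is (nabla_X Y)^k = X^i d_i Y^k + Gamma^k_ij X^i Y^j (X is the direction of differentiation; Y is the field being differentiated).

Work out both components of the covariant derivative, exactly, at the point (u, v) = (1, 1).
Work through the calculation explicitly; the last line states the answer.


E = 3/2, F = -7/4, G = 9/2 at the point
E_u = 6, E_v = 1, F_u = -6, F_v = -5/2, G_u = 0, G_v = 6
EG - F^2 = 59/16;  g^inv = (16/59) * [[9/2, 7/4], [7/4, 3/2]]
first-kind symbols [ij,l] = (1/2)(d_i g_jl + d_j g_il - d_l g_ij): [uu,u] = E_u/2 = 3, [uu,v] = F_u - E_v/2 = -13/2, [uv,u] = E_v/2 = 1/2, [uv,v] = G_u/2 = 0, [vv,u] = F_v - G_u/2 = -5/2, [vv,v] = G_v/2 = 3
Gamma^u_ij = (G*[ij,u] - F*[ij,v])/(EG - F^2), Gamma^v_ij = (E*[ij,v] - F*[ij,u])/(EG - F^2)
Gamma_uuu = 34/59, Gamma_uuv = 36/59, Gamma_uvv = -96/59, Gamma_vuu = -72/59, Gamma_vuv = 14/59, Gamma_vvv = 2/59
X = (-1/4, 3), Y = (2, -1) at the point

Answer: (nabla_X Y)^u = 850/59, (nabla_X Y)^v = 529/236


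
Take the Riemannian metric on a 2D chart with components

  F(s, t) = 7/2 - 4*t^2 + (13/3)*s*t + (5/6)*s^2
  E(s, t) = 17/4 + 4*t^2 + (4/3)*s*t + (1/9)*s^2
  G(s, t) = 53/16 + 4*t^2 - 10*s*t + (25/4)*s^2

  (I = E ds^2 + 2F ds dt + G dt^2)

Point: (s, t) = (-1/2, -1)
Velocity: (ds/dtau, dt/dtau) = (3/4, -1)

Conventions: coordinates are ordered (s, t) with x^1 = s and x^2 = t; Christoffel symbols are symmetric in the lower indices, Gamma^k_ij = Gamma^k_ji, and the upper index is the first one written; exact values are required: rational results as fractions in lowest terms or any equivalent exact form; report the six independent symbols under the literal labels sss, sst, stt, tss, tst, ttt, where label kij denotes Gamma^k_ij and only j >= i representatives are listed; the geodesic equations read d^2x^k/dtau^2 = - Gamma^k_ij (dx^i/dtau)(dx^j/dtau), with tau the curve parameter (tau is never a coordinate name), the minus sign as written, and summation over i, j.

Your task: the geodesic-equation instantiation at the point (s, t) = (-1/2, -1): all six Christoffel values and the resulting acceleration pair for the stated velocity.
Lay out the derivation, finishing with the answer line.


E = 161/18, F = 15/8, G = 31/8 at the point
E_s = -13/9, E_t = -26/3, F_s = -31/6, F_t = 35/6, G_s = 15/4, G_t = -3
EG - F^2 = 17939/576;  g^inv = (576/17939) * [[31/8, -15/8], [-15/8, 161/18]]
first-kind symbols [ij,l] = (1/2)(d_i g_jl + d_j g_il - d_l g_ij): [ss,s] = E_s/2 = -13/18, [ss,t] = F_s - E_t/2 = -5/6, [st,s] = E_t/2 = -13/3, [st,t] = G_s/2 = 15/8, [tt,s] = F_t - G_s/2 = 95/24, [tt,t] = G_t/2 = -3/2
Gamma^s_ij = (G*[ij,s] - F*[ij,t])/(EG - F^2), Gamma^t_ij = (E*[ij,t] - F*[ij,s])/(EG - F^2)
Gamma_sss = -712/17939, Gamma_sst = -11697/17939, Gamma_stt = 10455/17939, Gamma_tss = -10540/53817, Gamma_tst = 14340/17939, Gamma_ttt = -12003/17939
d^2s/dtau^2 = -(Gamma_sss*(3/4)^2 + 2*Gamma_sst*(3/4)*(-1) + Gamma_stt*(-1)^2) = -27600/17939
d^2t/dtau^2 = -(Gamma_tss*(3/4)^2 + 2*Gamma_tst*(3/4)*(-1) + Gamma_ttt*(-1)^2) = 141957/71756

Answer: Gamma_sss = -712/17939, Gamma_sst = -11697/17939, Gamma_stt = 10455/17939, Gamma_tss = -10540/53817, Gamma_tst = 14340/17939, Gamma_ttt = -12003/17939; accelerations (d^2s/dtau^2, d^2t/dtau^2) = (-27600/17939, 141957/71756)


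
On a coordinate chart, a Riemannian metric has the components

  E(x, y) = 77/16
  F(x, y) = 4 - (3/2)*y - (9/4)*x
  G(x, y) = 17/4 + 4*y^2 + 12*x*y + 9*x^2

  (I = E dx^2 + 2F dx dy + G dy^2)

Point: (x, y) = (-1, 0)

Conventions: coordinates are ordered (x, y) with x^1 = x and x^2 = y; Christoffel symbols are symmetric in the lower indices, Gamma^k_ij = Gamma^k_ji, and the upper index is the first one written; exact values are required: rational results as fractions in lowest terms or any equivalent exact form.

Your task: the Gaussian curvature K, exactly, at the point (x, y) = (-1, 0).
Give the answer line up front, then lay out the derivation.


Answer: K = -1344/277729

E = 77/16, F = 25/4, G = 53/4, EG - F^2 = 1581/64 at the point
E_x = 0, E_y = 0, F_x = -9/4, F_y = -3/2, G_x = -18, G_y = -12
E_yy = 0, F_xy = 0, G_xx = 18
Evaluate Brioschi's two determinant matrices M1, M2 and divide by (EG - F^2)^2.
M1 = [[-E_yy/2 + F_xy - G_xx/2, E_x/2, F_x - E_y/2], [F_y - G_x/2, E, F], [G_y/2, F, G]] = [[-9, 0, -9/4], [15/2, 77/16, 25/4], [-6, 25/4, 53/4]]; det M1 = -25137/64
M2 = [[0, E_y/2, G_x/2], [E_y/2, E, F], [G_x/2, F, G]] = [[0, 0, -9], [0, 77/16, 25/4], [-9, 25/4, 53/4]]; det M2 = -6237/16
det M1 - det M2 = -189/64; K = -189/64 / (1581/64)^2 = -1344/277729


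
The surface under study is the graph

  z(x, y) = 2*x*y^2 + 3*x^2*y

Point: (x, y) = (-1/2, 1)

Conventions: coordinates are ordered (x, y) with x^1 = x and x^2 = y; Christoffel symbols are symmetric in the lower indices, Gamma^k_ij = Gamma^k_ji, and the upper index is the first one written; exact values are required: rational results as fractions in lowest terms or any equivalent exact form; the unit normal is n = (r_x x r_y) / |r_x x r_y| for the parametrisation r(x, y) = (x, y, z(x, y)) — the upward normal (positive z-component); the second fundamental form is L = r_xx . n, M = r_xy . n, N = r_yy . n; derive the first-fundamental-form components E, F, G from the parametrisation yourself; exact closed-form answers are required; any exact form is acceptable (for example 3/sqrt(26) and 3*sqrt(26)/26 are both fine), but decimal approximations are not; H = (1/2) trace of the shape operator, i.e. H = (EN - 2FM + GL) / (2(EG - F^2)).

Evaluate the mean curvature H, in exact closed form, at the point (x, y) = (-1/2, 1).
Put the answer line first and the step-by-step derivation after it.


Answer: H = 284*sqrt(57)/3249

z_x = -1, z_y = -5/4, z_xx = 6, z_xy = 1, z_yy = -2
E = 2, F = 5/4, G = 41/16; answer radicand W^2 = 57/16
unnormalised second-form numerators: l = 6, m = 1, n = -2; L = l/sqrt(57/16), and similarly M = m/sqrt(W^2), N = n/sqrt(W^2)
H = (E*n - 2*F*m + G*l) / (2*(EG - F^2)*sqrt(W^2)); E*n - 2*F*m + G*l = 71/8, EG - F^2 = 57/16, so H = (71/57)/sqrt(57/16)


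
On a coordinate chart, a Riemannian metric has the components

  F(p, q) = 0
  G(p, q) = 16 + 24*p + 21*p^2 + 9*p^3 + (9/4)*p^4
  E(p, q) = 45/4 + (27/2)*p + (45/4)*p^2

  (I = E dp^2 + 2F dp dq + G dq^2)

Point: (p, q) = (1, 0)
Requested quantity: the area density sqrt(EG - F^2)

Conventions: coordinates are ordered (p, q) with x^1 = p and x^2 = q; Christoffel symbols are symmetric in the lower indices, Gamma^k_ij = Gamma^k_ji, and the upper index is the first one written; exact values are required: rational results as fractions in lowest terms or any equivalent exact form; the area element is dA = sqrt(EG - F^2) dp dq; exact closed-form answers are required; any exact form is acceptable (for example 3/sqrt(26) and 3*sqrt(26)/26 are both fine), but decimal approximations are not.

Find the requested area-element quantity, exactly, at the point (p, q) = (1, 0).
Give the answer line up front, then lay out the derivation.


Answer: sqrt(EG - F^2) = 51

E = 36, F = 0, G = 289/4; EG - F^2 = 2601


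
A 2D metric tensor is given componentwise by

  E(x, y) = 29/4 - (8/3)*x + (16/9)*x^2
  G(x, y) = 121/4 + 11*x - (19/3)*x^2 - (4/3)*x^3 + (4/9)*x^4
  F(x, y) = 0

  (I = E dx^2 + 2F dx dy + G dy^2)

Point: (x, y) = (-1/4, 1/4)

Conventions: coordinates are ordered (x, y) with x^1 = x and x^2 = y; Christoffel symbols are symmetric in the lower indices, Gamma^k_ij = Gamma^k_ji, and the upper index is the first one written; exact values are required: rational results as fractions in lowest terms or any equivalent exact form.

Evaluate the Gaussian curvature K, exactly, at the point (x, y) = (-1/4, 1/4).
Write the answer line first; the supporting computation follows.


Answer: K = 10368/417605

E = 289/36, F = 0, G = 15625/576, EG - F^2 = 4515625/20736 at the point
E_x = -32/9, E_y = 0, F_x = 0, F_y = 0, G_x = 125/9, G_y = 0
E_yy = 0, F_xy = 0, G_xx = -31/3
Using the Brioschi determinant formula for K from the metric derivatives:
M1 = [[-E_yy/2 + F_xy - G_xx/2, E_x/2, F_x - E_y/2], [F_y - G_x/2, E, F], [G_y/2, F, G]] = [[31/6, -16/9, 0], [-125/18, 289/36, 0], [0, 0, 15625/576]]; det M1 = 294953125/373248
M2 = [[0, E_y/2, G_x/2], [E_y/2, E, F], [G_x/2, F, G]] = [[0, 0, 125/18], [0, 289/36, 0], [125/18, 0, 15625/576]]; det M2 = -4515625/11664
det M1 - det M2 = 48828125/41472; K = 48828125/41472 / (4515625/20736)^2 = 10368/417605


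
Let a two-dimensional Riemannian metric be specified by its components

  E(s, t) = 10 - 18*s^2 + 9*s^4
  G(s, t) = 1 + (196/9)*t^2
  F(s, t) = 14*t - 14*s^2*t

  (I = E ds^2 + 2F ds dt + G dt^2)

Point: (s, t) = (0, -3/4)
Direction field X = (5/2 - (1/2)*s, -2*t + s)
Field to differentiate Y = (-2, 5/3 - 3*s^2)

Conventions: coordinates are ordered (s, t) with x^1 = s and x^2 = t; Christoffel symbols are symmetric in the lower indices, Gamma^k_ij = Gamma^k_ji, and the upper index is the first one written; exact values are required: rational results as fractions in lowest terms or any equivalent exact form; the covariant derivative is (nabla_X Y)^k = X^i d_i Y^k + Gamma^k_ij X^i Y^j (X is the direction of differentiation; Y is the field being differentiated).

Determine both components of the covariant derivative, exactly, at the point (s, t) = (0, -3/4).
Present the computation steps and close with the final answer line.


E = 10, F = -21/2, G = 53/4 at the point
E_s = 0, E_t = 0, F_s = 0, F_t = 14, G_s = 0, G_t = -98/3
EG - F^2 = 89/4;  g^inv = (4/89) * [[53/4, 21/2], [21/2, 10]]
first-kind symbols [ij,l] = (1/2)(d_i g_jl + d_j g_il - d_l g_ij): [ss,s] = E_s/2 = 0, [ss,t] = F_s - E_t/2 = 0, [st,s] = E_t/2 = 0, [st,t] = G_s/2 = 0, [tt,s] = F_t - G_s/2 = 14, [tt,t] = G_t/2 = -49/3
Gamma^s_ij = (G*[ij,s] - F*[ij,t])/(EG - F^2), Gamma^t_ij = (E*[ij,t] - F*[ij,s])/(EG - F^2)
Gamma_sss = 0, Gamma_sst = 0, Gamma_stt = 56/89, Gamma_tss = 0, Gamma_tst = 0, Gamma_ttt = -196/267
X = (5/2, 3/2), Y = (-2, 5/3) at the point

Answer: (nabla_X Y)^s = 140/89, (nabla_X Y)^t = -490/267


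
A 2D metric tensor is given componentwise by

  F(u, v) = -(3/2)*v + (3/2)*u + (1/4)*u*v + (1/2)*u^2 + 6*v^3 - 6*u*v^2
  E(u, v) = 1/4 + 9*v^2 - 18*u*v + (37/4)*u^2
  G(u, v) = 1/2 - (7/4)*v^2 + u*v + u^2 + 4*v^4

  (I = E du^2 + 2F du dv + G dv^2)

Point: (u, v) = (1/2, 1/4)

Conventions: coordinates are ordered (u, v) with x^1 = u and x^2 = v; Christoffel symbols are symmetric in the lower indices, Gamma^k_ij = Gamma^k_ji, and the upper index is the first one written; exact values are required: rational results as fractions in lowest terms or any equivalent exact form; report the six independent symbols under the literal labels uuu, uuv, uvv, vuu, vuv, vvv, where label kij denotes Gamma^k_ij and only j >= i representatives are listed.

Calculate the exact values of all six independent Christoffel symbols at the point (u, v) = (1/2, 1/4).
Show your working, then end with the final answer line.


E = 7/8, F = 7/16, G = 25/32 at the point
E_u = 19/4, E_v = -9/2, F_u = 27/16, F_v = -7/4, G_u = 5/4, G_v = -1/8
EG - F^2 = 63/128;  g^inv = (128/63) * [[25/32, -7/16], [-7/16, 7/8]]
first-kind symbols [ij,l] = (1/2)(d_i g_jl + d_j g_il - d_l g_ij): [uu,u] = E_u/2 = 19/8, [uu,v] = F_u - E_v/2 = 63/16, [uv,u] = E_v/2 = -9/4, [uv,v] = G_u/2 = 5/8, [vv,u] = F_v - G_u/2 = -19/8, [vv,v] = G_v/2 = -1/16
Gamma^u_ij = (G*[ij,u] - F*[ij,v])/(EG - F^2), Gamma^v_ij = (E*[ij,v] - F*[ij,u])/(EG - F^2)

Answer: Gamma_uuu = 17/63, Gamma_uuv = -260/63, Gamma_uvv = -26/7, Gamma_vuu = 44/9, Gamma_vuv = 28/9, Gamma_vvv = 2


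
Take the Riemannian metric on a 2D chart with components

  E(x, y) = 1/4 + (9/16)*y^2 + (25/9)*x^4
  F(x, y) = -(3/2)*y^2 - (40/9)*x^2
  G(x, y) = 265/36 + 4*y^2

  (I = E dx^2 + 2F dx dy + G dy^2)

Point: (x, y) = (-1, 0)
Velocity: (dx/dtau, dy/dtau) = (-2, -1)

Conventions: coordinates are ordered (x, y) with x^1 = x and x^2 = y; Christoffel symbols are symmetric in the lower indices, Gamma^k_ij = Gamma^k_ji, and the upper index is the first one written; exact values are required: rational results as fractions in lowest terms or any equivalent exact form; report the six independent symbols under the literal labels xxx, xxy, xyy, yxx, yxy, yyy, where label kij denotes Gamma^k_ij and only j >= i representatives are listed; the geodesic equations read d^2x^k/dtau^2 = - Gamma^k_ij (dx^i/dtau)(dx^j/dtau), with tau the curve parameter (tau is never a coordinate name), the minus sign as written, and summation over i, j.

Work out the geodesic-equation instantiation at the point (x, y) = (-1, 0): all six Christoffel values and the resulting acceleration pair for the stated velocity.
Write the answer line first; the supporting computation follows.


Answer: Gamma_xxx = -40/73, Gamma_xxy = 0, Gamma_xyy = 0, Gamma_yxx = 64/73, Gamma_yxy = 0, Gamma_yyy = 0; accelerations (d^2x/dtau^2, d^2y/dtau^2) = (160/73, -256/73)

E = 109/36, F = -40/9, G = 265/36 at the point
E_x = -100/9, E_y = 0, F_x = 80/9, F_y = 0, G_x = 0, G_y = 0
EG - F^2 = 365/144;  g^inv = (144/365) * [[265/36, 40/9], [40/9, 109/36]]
first-kind symbols [ij,l] = (1/2)(d_i g_jl + d_j g_il - d_l g_ij): [xx,x] = E_x/2 = -50/9, [xx,y] = F_x - E_y/2 = 80/9, [xy,x] = E_y/2 = 0, [xy,y] = G_x/2 = 0, [yy,x] = F_y - G_x/2 = 0, [yy,y] = G_y/2 = 0
Gamma^x_ij = (G*[ij,x] - F*[ij,y])/(EG - F^2), Gamma^y_ij = (E*[ij,y] - F*[ij,x])/(EG - F^2)
Gamma_xxx = -40/73, Gamma_xxy = 0, Gamma_xyy = 0, Gamma_yxx = 64/73, Gamma_yxy = 0, Gamma_yyy = 0
d^2x/dtau^2 = -(Gamma_xxx*(-2)^2 + 2*Gamma_xxy*(-2)*(-1) + Gamma_xyy*(-1)^2) = 160/73
d^2y/dtau^2 = -(Gamma_yxx*(-2)^2 + 2*Gamma_yxy*(-2)*(-1) + Gamma_yyy*(-1)^2) = -256/73


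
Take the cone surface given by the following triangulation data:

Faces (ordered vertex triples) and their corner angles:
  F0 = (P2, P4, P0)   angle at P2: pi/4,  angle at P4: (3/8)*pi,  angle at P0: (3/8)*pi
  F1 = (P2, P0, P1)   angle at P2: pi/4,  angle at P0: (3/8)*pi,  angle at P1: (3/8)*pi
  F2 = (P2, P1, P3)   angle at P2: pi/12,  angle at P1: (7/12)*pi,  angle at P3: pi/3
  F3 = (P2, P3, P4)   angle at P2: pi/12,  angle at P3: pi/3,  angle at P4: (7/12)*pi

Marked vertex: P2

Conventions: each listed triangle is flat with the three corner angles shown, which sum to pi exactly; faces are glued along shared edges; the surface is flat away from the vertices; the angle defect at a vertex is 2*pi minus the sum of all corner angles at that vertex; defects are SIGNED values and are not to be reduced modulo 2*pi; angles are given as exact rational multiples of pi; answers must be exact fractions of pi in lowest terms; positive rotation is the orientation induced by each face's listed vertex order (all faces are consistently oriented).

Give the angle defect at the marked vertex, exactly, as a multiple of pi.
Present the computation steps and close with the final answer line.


Sum of corner angles at P2: (2/3)*pi
defect = 2*pi - (2/3)*pi

Answer: defect(P2) = (4/3)*pi


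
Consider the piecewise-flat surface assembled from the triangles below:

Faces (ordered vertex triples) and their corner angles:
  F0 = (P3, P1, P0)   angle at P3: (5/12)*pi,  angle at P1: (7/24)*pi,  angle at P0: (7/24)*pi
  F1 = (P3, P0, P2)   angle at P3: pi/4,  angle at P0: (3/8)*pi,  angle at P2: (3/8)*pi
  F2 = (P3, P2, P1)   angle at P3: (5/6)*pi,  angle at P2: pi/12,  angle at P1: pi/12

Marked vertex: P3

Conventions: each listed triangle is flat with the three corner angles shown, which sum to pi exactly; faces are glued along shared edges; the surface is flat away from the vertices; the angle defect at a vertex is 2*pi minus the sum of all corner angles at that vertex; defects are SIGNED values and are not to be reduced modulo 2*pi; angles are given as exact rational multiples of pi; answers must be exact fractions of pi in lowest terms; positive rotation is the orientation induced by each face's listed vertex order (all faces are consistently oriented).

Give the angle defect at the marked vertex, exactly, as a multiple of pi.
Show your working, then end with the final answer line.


Sum of corner angles at P3: (3/2)*pi
defect = 2*pi - (3/2)*pi

Answer: defect(P3) = pi/2


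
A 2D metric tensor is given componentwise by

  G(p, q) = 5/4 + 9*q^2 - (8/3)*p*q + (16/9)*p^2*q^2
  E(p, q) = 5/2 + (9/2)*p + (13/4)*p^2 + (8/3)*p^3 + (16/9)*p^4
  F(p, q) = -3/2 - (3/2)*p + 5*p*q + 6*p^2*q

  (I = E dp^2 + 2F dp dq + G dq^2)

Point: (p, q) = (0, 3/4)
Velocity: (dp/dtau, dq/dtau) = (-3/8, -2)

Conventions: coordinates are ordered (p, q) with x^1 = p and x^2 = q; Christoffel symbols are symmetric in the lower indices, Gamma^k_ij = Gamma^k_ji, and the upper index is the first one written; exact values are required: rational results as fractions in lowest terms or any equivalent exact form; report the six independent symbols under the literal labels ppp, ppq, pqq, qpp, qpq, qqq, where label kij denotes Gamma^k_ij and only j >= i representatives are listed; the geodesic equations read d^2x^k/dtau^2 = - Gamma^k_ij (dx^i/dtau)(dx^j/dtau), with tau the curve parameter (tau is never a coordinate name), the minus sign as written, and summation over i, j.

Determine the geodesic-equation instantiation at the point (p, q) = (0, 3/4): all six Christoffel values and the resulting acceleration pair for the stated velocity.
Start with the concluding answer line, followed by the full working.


Answer: Gamma_ppp = 1125/866, Gamma_ppq = -48/433, Gamma_pqq = 526/433, Gamma_qpp = 288/433, Gamma_qpq = -80/433, Gamma_qqq = 588/433; accelerations (d^2p/dtau^2, d^2q/dtau^2) = (-270221/55424, -4545/866)

E = 5/2, F = -3/2, G = 101/16 at the point
E_p = 9/2, E_q = 0, F_p = 9/4, F_q = 0, G_p = -2, G_q = 27/2
EG - F^2 = 433/32;  g^inv = (32/433) * [[101/16, 3/2], [3/2, 5/2]]
first-kind symbols [ij,l] = (1/2)(d_i g_jl + d_j g_il - d_l g_ij): [pp,p] = E_p/2 = 9/4, [pp,q] = F_p - E_q/2 = 9/4, [pq,p] = E_q/2 = 0, [pq,q] = G_p/2 = -1, [qq,p] = F_q - G_p/2 = 1, [qq,q] = G_q/2 = 27/4
Gamma^p_ij = (G*[ij,p] - F*[ij,q])/(EG - F^2), Gamma^q_ij = (E*[ij,q] - F*[ij,p])/(EG - F^2)
Gamma_ppp = 1125/866, Gamma_ppq = -48/433, Gamma_pqq = 526/433, Gamma_qpp = 288/433, Gamma_qpq = -80/433, Gamma_qqq = 588/433
d^2p/dtau^2 = -(Gamma_ppp*(-3/8)^2 + 2*Gamma_ppq*(-3/8)*(-2) + Gamma_pqq*(-2)^2) = -270221/55424
d^2q/dtau^2 = -(Gamma_qpp*(-3/8)^2 + 2*Gamma_qpq*(-3/8)*(-2) + Gamma_qqq*(-2)^2) = -4545/866


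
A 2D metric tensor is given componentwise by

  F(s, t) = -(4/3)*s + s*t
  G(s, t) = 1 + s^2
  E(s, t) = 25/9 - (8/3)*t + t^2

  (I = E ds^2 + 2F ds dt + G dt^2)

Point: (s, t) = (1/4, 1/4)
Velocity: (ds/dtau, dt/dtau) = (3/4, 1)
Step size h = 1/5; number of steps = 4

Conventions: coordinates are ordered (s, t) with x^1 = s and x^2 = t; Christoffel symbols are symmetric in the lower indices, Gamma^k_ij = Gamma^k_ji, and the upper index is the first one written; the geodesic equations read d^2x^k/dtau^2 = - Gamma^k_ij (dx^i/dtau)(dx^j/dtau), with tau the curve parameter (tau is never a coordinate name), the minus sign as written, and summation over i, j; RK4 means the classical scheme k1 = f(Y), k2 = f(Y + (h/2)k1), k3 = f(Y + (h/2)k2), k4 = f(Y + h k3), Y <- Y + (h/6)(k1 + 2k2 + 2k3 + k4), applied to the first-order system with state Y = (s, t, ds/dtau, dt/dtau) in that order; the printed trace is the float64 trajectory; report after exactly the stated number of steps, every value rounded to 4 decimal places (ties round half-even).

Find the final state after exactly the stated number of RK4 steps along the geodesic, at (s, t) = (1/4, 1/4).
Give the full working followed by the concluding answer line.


f(Y) = (ds/dtau, dt/dtau, -Gamma^s_ij Y'^i Y'^j, -Gamma^t_ij Y'^i Y'^j) with the Gammas evaluated at the stage position; h = 0.200000; intermediate values shown to 6 dp
step 0: s = 0.2500, t = 0.2500, ds/dtau = 0.7500, dt/dtau = 1.0000
step 1:
  k1: at (s, t) = (0.250000, 0.250000), (ds/dtau, dt/dtau) = (0.750000, 1.000000); Gamma_sss = 0.000000, Gamma_sst = -0.484472, Gamma_stt = 0.000000, Gamma_tss = 0.000000, Gamma_tst = 0.111801, Gamma_ttt = 0.000000; k1 = (0.750000, 1.000000, 0.726708, -0.167702)
  k2: at (s, t) = (0.325000, 0.350000), (ds/dtau, dt/dtau) = (0.822671, 0.983230); Gamma_sss = 0.000000, Gamma_sst = -0.474451, Gamma_stt = 0.000000, Gamma_tss = 0.000000, Gamma_tst = 0.156810, Gamma_ttt = 0.000000; k2 = (0.822671, 0.983230, 0.767543, -0.253680)
  k3: at (s, t) = (0.332267, 0.348323), (ds/dtau, dt/dtau) = (0.826754, 0.974632); Gamma_sss = 0.000000, Gamma_sst = -0.473415, Gamma_stt = 0.000000, Gamma_tss = 0.000000, Gamma_tst = 0.159694, Gamma_ttt = 0.000000; k3 = (0.826754, 0.974632, 0.762939, -0.257357)
  k4: at (s, t) = (0.415351, 0.444926), (ds/dtau, dt/dtau) = (0.902588, 0.948529); Gamma_sss = 0.000000, Gamma_sst = -0.452857, Gamma_stt = 0.000000, Gamma_tss = 0.000000, Gamma_tst = 0.211721, Gamma_ttt = 0.000000; k4 = (0.902588, 0.948529, 0.775409, -0.362522)
  Y <- Y + (h/6)(k1 + 2k2 + 2k3 + k4): s = 0.4150, t = 0.4455, ds/dtau = 0.9021, dt/dtau = 0.9483
step 2:
  k1: at (s, t) = (0.415048, 0.445475), (ds/dtau, dt/dtau) = (0.902103, 0.948257); Gamma_sss = 0.000000, Gamma_sst = -0.452860, Gamma_stt = 0.000000, Gamma_tss = 0.000000, Gamma_tst = 0.211699, Gamma_ttt = 0.000000; k1 = (0.902103, 0.948257, 0.774776, -0.362185)
  k2: at (s, t) = (0.505258, 0.540301), (ds/dtau, dt/dtau) = (0.979580, 0.912038); Gamma_sss = 0.000000, Gamma_sst = -0.420889, Gamma_stt = 0.000000, Gamma_tss = 0.000000, Gamma_tst = 0.268157, Gamma_ttt = 0.000000; k2 = (0.979580, 0.912038, 0.752056, -0.479151)
  k3: at (s, t) = (0.513006, 0.536679), (ds/dtau, dt/dtau) = (0.977308, 0.900342); Gamma_sss = 0.000000, Gamma_sst = -0.419770, Gamma_stt = 0.000000, Gamma_tss = 0.000000, Gamma_tst = 0.270311, Gamma_ttt = 0.000000; k3 = (0.977308, 0.900342, 0.738722, -0.475700)
  k4: at (s, t) = (0.610510, 0.625543), (ds/dtau, dt/dtau) = (1.049847, 0.853117); Gamma_sss = 0.000000, Gamma_sst = -0.377752, Gamma_stt = 0.000000, Gamma_tss = 0.000000, Gamma_tst = 0.325833, Gamma_ttt = 0.000000; k4 = (1.049847, 0.853117, 0.676661, -0.583660)
  Y <- Y + (h/6)(k1 + 2k2 + 2k3 + k4): s = 0.6106, t = 0.6263, ds/dtau = 1.0499, dt/dtau = 0.8531
step 3:
  k1: at (s, t) = (0.610572, 0.626346), (ds/dtau, dt/dtau) = (1.049869, 0.853072); Gamma_sss = 0.000000, Gamma_sst = -0.377537, Gamma_stt = 0.000000, Gamma_tss = 0.000000, Gamma_tst = 0.326051, Gamma_ttt = 0.000000; k1 = (1.049869, 0.853072, 0.676255, -0.584031)
  k2: at (s, t) = (0.715559, 0.711653), (ds/dtau, dt/dtau) = (1.117495, 0.794669); Gamma_sss = 0.000000, Gamma_sst = -0.327457, Gamma_stt = 0.000000, Gamma_tss = 0.000000, Gamma_tst = 0.376905, Gamma_ttt = 0.000000; k2 = (1.117495, 0.794669, 0.581588, -0.669413)
  k3: at (s, t) = (0.722322, 0.705813), (ds/dtau, dt/dtau) = (1.108028, 0.786131); Gamma_sss = 0.000000, Gamma_sst = -0.327596, Gamma_stt = 0.000000, Gamma_tss = 0.000000, Gamma_tst = 0.377087, Gamma_ttt = 0.000000; k3 = (1.108028, 0.786131, 0.570708, -0.656927)
  k4: at (s, t) = (0.832178, 0.783572), (ds/dtau, dt/dtau) = (1.164011, 0.721687); Gamma_sss = 0.000000, Gamma_sst = -0.275603, Gamma_stt = 0.000000, Gamma_tss = 0.000000, Gamma_tst = 0.417183, Gamma_ttt = 0.000000; k4 = (1.164011, 0.721687, 0.463041, -0.700909)
  Y <- Y + (h/6)(k1 + 2k2 + 2k3 + k4): s = 0.8327, t = 0.7842, ds/dtau = 1.1647, dt/dtau = 0.7218
step 4:
  k1: at (s, t) = (0.832736, 0.784225), (ds/dtau, dt/dtau) = (1.164665, 0.721818); Gamma_sss = 0.000000, Gamma_sst = -0.275247, Gamma_stt = 0.000000, Gamma_tss = 0.000000, Gamma_tst = 0.417418, Gamma_ttt = 0.000000; k1 = (1.164665, 0.721818, 0.462786, -0.701827)
  k2: at (s, t) = (0.949203, 0.856407), (ds/dtau, dt/dtau) = (1.210944, 0.651635); Gamma_sss = 0.000000, Gamma_sst = -0.224073, Gamma_stt = 0.000000, Gamma_tss = 0.000000, Gamma_tst = 0.445961, Gamma_ttt = 0.000000; k2 = (1.210944, 0.651635, 0.353629, -0.703810)
  k3: at (s, t) = (0.953831, 0.849388), (ds/dtau, dt/dtau) = (1.200028, 0.651437); Gamma_sss = 0.000000, Gamma_sst = -0.225721, Gamma_stt = 0.000000, Gamma_tss = 0.000000, Gamma_tst = 0.444885, Gamma_ttt = 0.000000; k3 = (1.200028, 0.651437, 0.352912, -0.695571)
  k4: at (s, t) = (1.072742, 0.914512), (ds/dtau, dt/dtau) = (1.235248, 0.582704); Gamma_sss = 0.000000, Gamma_sst = -0.180046, Gamma_stt = 0.000000, Gamma_tss = 0.000000, Gamma_tst = 0.461159, Gamma_ttt = 0.000000; k4 = (1.235248, 0.582704, 0.259189, -0.663869)
  Y <- Y + (h/6)(k1 + 2k2 + 2k3 + k4): s = 1.0735, t = 0.9146, ds/dtau = 1.2358, dt/dtau = 0.5830

Answer: s = 1.0735, t = 0.9146, ds/dtau = 1.2358, dt/dtau = 0.5830


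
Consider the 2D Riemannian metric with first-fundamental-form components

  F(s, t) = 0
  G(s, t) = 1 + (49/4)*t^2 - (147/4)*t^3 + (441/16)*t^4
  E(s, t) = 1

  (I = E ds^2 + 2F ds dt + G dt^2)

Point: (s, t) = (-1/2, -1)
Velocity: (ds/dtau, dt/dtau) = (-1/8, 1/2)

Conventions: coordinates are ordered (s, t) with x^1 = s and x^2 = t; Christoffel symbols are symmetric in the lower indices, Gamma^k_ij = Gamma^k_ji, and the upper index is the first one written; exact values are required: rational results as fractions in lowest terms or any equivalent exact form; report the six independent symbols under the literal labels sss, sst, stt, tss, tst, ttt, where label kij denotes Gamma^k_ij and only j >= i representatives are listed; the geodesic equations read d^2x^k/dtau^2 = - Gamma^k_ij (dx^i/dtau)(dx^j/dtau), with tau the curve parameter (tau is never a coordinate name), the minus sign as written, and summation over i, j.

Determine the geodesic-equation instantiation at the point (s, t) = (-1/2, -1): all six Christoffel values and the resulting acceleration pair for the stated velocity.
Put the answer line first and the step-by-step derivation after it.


Answer: Gamma_sss = 0, Gamma_sst = 0, Gamma_stt = 0, Gamma_tss = 0, Gamma_tst = 0, Gamma_ttt = -1960/1241; accelerations (d^2s/dtau^2, d^2t/dtau^2) = (0, 490/1241)

E = 1, F = 0, G = 1241/16 at the point
E_s = 0, E_t = 0, F_s = 0, F_t = 0, G_s = 0, G_t = -245
EG - F^2 = 1241/16;  g^inv = (16/1241) * [[1241/16, 0], [0, 1]]
first-kind symbols [ij,l] = (1/2)(d_i g_jl + d_j g_il - d_l g_ij): [ss,s] = E_s/2 = 0, [ss,t] = F_s - E_t/2 = 0, [st,s] = E_t/2 = 0, [st,t] = G_s/2 = 0, [tt,s] = F_t - G_s/2 = 0, [tt,t] = G_t/2 = -245/2
Gamma^s_ij = (G*[ij,s] - F*[ij,t])/(EG - F^2), Gamma^t_ij = (E*[ij,t] - F*[ij,s])/(EG - F^2)
Gamma_sss = 0, Gamma_sst = 0, Gamma_stt = 0, Gamma_tss = 0, Gamma_tst = 0, Gamma_ttt = -1960/1241
d^2s/dtau^2 = -(Gamma_sss*(-1/8)^2 + 2*Gamma_sst*(-1/8)*(1/2) + Gamma_stt*(1/2)^2) = 0
d^2t/dtau^2 = -(Gamma_tss*(-1/8)^2 + 2*Gamma_tst*(-1/8)*(1/2) + Gamma_ttt*(1/2)^2) = 490/1241


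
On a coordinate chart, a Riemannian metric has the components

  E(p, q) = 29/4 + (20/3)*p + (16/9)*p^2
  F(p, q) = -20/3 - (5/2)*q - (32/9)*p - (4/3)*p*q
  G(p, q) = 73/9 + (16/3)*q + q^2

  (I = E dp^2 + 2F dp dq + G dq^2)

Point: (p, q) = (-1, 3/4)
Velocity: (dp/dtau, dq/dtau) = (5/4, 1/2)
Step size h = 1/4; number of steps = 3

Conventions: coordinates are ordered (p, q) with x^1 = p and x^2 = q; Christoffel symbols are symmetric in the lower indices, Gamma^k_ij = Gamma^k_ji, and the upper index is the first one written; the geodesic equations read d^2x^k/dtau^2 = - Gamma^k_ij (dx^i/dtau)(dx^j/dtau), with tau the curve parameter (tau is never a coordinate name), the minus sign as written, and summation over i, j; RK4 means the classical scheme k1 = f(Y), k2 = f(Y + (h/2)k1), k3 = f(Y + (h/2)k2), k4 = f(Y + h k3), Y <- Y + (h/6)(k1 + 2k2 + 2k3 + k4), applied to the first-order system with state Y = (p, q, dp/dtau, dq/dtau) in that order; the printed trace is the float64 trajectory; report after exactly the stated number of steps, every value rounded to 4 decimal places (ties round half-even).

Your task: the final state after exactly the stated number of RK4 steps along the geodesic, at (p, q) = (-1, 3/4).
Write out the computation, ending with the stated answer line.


f(Y) = (dp/dtau, dq/dtau, -Gamma^p_ij Y'^i Y'^j, -Gamma^q_ij Y'^i Y'^j) with the Gammas evaluated at the stage position; h = 0.250000; intermediate values shown to 6 dp
step 0: p = -1.0000, q = 0.7500, dp/dtau = 1.2500, dq/dtau = 0.5000
step 1:
  k1: at (p, q) = (-1.000000, 0.750000), (dp/dtau, dq/dtau) = (1.250000, 0.500000); Gamma_ppp = 0.110836, Gamma_ppq = 0.000000, Gamma_pqq = -0.083127, Gamma_qpp = -0.324592, Gamma_qpq = 0.000000, Gamma_qqq = 0.243444; k1 = (1.250000, 0.500000, -0.152400, 0.446314)
  k2: at (p, q) = (-0.843750, 0.812500), (dp/dtau, dq/dtau) = (1.230950, 0.555789); Gamma_ppp = 0.122261, Gamma_ppq = 0.000000, Gamma_pqq = -0.091696, Gamma_qpp = -0.309358, Gamma_qpq = 0.000000, Gamma_qqq = 0.232018; k2 = (1.230950, 0.555789, -0.156930, 0.397080)
  k3: at (p, q) = (-0.846131, 0.819474), (dp/dtau, dq/dtau) = (1.230384, 0.549635); Gamma_ppp = 0.121656, Gamma_ppq = 0.000000, Gamma_pqq = -0.091242, Gamma_qpp = -0.309156, Gamma_qpq = 0.000000, Gamma_qqq = 0.231867; k3 = (1.230384, 0.549635, -0.156604, 0.397968)
  k4: at (p, q) = (-0.692404, 0.887409), (dp/dtau, dq/dtau) = (1.210849, 0.599492); Gamma_ppp = 0.130440, Gamma_ppq = 0.000000, Gamma_pqq = -0.097830, Gamma_qpp = -0.294010, Gamma_qpq = 0.000000, Gamma_qqq = 0.220507; k4 = (1.210849, 0.599492, -0.156086, 0.351816)
  Y <- Y + (h/6)(k1 + 2k2 + 2k3 + k4): p = -0.6924, q = 0.8879, dp/dtau = 1.2110, dq/dtau = 0.5995
step 2:
  k1: at (p, q) = (-0.692353, 0.887931), (dp/dtau, dq/dtau) = (1.211019, 0.599509); Gamma_ppp = 0.130414, Gamma_ppq = 0.000000, Gamma_pqq = -0.097810, Gamma_qpp = -0.293981, Gamma_qpq = 0.000000, Gamma_qqq = 0.220486; k1 = (1.211019, 0.599509, -0.156106, 0.351898)
  k2: at (p, q) = (-0.540976, 0.962870), (dp/dtau, dq/dtau) = (1.191505, 0.643497); Gamma_ppp = 0.136792, Gamma_ppq = 0.000000, Gamma_pqq = -0.102594, Gamma_qpp = -0.279131, Gamma_qpq = 0.000000, Gamma_qqq = 0.209348; k2 = (1.191505, 0.643497, -0.151718, 0.309590)
  k3: at (p, q) = (-0.543415, 0.968368), (dp/dtau, dq/dtau) = (1.192054, 0.638208); Gamma_ppp = 0.136318, Gamma_ppq = 0.000000, Gamma_pqq = -0.102239, Gamma_qpp = -0.279097, Gamma_qpq = 0.000000, Gamma_qqq = 0.209323; k3 = (1.192054, 0.638208, -0.152065, 0.311336)
  k4: at (p, q) = (-0.394340, 1.047483), (dp/dtau, dq/dtau) = (1.173003, 0.677343); Gamma_ppp = 0.140821, Gamma_ppq = 0.000000, Gamma_pqq = -0.105616, Gamma_qpp = -0.264931, Gamma_qpq = 0.000000, Gamma_qqq = 0.198698; k4 = (1.173003, 0.677343, -0.145305, 0.273366)
  Y <- Y + (h/6)(k1 + 2k2 + 2k3 + k4): p = -0.3944, q = 1.0479, dp/dtau = 1.1731, dq/dtau = 0.6773
step 3:
  k1: at (p, q) = (-0.394389, 1.047942), (dp/dtau, dq/dtau) = (1.173145, 0.677306); Gamma_ppp = 0.140793, Gamma_ppq = 0.000000, Gamma_pqq = -0.105594, Gamma_qpp = -0.264919, Gamma_qpq = 0.000000, Gamma_qqq = 0.198689; k1 = (1.173145, 0.677306, -0.145328, 0.273452)
  k2: at (p, q) = (-0.247746, 1.132605), (dp/dtau, dq/dtau) = (1.154979, 0.711487); Gamma_ppp = 0.143625, Gamma_ppq = 0.000000, Gamma_pqq = -0.107719, Gamma_qpp = -0.251500, Gamma_qpq = 0.000000, Gamma_qqq = 0.188625; k2 = (1.154979, 0.711487, -0.137064, 0.240010)
  k3: at (p, q) = (-0.250017, 1.136878), (dp/dtau, dq/dtau) = (1.156012, 0.707307); Gamma_ppp = 0.143287, Gamma_ppq = 0.000000, Gamma_pqq = -0.107466, Gamma_qpp = -0.251541, Gamma_qpq = 0.000000, Gamma_qqq = 0.188656; k3 = (1.156012, 0.707307, -0.137721, 0.241769)
  k4: at (p, q) = (-0.105386, 1.224769), (dp/dtau, dq/dtau) = (1.138714, 0.737748); Gamma_ppp = 0.144906, Gamma_ppq = 0.000000, Gamma_pqq = -0.108680, Gamma_qpp = -0.238990, Gamma_qpq = 0.000000, Gamma_qqq = 0.179243; k4 = (1.138714, 0.737748, -0.128744, 0.212335)
  Y <- Y + (h/6)(k1 + 2k2 + 2k3 + k4): p = -0.1055, q = 1.2251, dp/dtau = 1.1388, dq/dtau = 0.7377

Answer: p = -0.1055, q = 1.2251, dp/dtau = 1.1388, dq/dtau = 0.7377


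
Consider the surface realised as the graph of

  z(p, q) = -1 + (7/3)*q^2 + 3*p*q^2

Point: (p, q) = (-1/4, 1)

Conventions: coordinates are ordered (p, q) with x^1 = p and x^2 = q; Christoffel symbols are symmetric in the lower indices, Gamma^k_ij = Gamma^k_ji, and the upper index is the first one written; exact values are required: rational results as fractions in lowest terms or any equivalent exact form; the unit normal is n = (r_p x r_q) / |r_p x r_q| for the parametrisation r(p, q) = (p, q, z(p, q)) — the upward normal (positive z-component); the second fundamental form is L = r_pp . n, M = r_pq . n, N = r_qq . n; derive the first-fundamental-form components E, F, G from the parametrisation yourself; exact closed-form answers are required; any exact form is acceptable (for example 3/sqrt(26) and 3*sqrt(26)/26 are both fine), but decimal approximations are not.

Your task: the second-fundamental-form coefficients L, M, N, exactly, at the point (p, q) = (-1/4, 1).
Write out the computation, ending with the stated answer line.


z_p = 3, z_q = 19/6, z_pp = 0, z_pq = 6, z_qq = 19/6
E = 10, F = 19/2, G = 397/36; answer radicand W^2 = 721/36
unnormalised second-form numerators: l = 0, m = 6, n = 19/6; L = l/sqrt(721/36), and similarly M = m/sqrt(W^2), N = n/sqrt(W^2)

Answer: L = 0, M = 36*sqrt(721)/721, N = 19*sqrt(721)/721


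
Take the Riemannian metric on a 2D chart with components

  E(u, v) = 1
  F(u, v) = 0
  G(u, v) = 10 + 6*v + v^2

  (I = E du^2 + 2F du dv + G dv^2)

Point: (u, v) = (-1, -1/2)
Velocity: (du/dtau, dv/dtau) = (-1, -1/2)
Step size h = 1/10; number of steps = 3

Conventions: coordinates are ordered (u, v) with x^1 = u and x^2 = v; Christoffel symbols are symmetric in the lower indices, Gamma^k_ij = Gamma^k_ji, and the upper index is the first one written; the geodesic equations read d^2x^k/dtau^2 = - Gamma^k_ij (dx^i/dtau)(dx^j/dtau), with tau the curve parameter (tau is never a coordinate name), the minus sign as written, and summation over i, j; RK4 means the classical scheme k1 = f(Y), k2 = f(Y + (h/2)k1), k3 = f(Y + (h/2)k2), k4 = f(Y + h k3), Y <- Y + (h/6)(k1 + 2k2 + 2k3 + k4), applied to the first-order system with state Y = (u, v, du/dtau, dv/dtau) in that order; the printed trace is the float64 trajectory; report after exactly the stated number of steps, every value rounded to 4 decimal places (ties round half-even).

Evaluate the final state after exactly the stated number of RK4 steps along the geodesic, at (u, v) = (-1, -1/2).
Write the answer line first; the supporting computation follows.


Answer: u = -1.3000, v = -0.6541, du/dtau = -1.0000, dv/dtau = -0.5279

f(Y) = (du/dtau, dv/dtau, -Gamma^u_ij Y'^i Y'^j, -Gamma^v_ij Y'^i Y'^j) with the Gammas evaluated at the stage position; h = 0.100000; intermediate values shown to 6 dp
step 0: u = -1.0000, v = -0.5000, du/dtau = -1.0000, dv/dtau = -0.5000
step 1:
  k1: at (u, v) = (-1.000000, -0.500000), (du/dtau, dv/dtau) = (-1.000000, -0.500000); Gamma_uuu = 0.000000, Gamma_uuv = 0.000000, Gamma_uvv = 0.000000, Gamma_vuu = 0.000000, Gamma_vuv = 0.000000, Gamma_vvv = 0.344828; k1 = (-1.000000, -0.500000, 0.000000, -0.086207)
  k2: at (u, v) = (-1.050000, -0.525000), (du/dtau, dv/dtau) = (-1.000000, -0.504310); Gamma_uuu = 0.000000, Gamma_uuv = 0.000000, Gamma_uvv = 0.000000, Gamma_vuu = 0.000000, Gamma_vuv = 0.000000, Gamma_vvv = 0.347338; k2 = (-1.000000, -0.504310, 0.000000, -0.088338)
  k3: at (u, v) = (-1.050000, -0.525216), (du/dtau, dv/dtau) = (-1.000000, -0.504417); Gamma_uuu = 0.000000, Gamma_uuv = 0.000000, Gamma_uvv = 0.000000, Gamma_vuu = 0.000000, Gamma_vuv = 0.000000, Gamma_vvv = 0.347360; k3 = (-1.000000, -0.504417, 0.000000, -0.088381)
  k4: at (u, v) = (-1.100000, -0.550442), (du/dtau, dv/dtau) = (-1.000000, -0.508838); Gamma_uuu = 0.000000, Gamma_uuv = 0.000000, Gamma_uvv = 0.000000, Gamma_vuu = 0.000000, Gamma_vuv = 0.000000, Gamma_vvv = 0.349920; k4 = (-1.000000, -0.508838, 0.000000, -0.090600)
  Y <- Y + (h/6)(k1 + 2k2 + 2k3 + k4): u = -1.1000, v = -0.5504, du/dtau = -1.0000, dv/dtau = -0.5088
step 2:
  k1: at (u, v) = (-1.100000, -0.550438), (du/dtau, dv/dtau) = (-1.000000, -0.508837); Gamma_uuu = 0.000000, Gamma_uuv = 0.000000, Gamma_uvv = 0.000000, Gamma_vuu = 0.000000, Gamma_vuv = 0.000000, Gamma_vvv = 0.349920; k1 = (-1.000000, -0.508837, 0.000000, -0.090600)
  k2: at (u, v) = (-1.150000, -0.575880), (du/dtau, dv/dtau) = (-1.000000, -0.513367); Gamma_uuu = 0.000000, Gamma_uuv = 0.000000, Gamma_uvv = 0.000000, Gamma_vuu = 0.000000, Gamma_vuv = 0.000000, Gamma_vvv = 0.352530; k2 = (-1.000000, -0.513367, 0.000000, -0.092908)
  k3: at (u, v) = (-1.150000, -0.576107), (du/dtau, dv/dtau) = (-1.000000, -0.513483); Gamma_uuu = 0.000000, Gamma_uuv = 0.000000, Gamma_uvv = 0.000000, Gamma_vuu = 0.000000, Gamma_vuv = 0.000000, Gamma_vvv = 0.352553; k3 = (-1.000000, -0.513483, 0.000000, -0.092956)
  k4: at (u, v) = (-1.200000, -0.601786), (du/dtau, dv/dtau) = (-1.000000, -0.518133); Gamma_uuu = 0.000000, Gamma_uuv = 0.000000, Gamma_uvv = 0.000000, Gamma_vuu = 0.000000, Gamma_vuv = 0.000000, Gamma_vvv = 0.355216; k4 = (-1.000000, -0.518133, 0.000000, -0.095362)
  Y <- Y + (h/6)(k1 + 2k2 + 2k3 + k4): u = -1.2000, v = -0.6018, du/dtau = -1.0000, dv/dtau = -0.5181
step 3:
  k1: at (u, v) = (-1.200000, -0.601783), (du/dtau, dv/dtau) = (-1.000000, -0.518132); Gamma_uuu = 0.000000, Gamma_uuv = 0.000000, Gamma_uvv = 0.000000, Gamma_vuu = 0.000000, Gamma_vuv = 0.000000, Gamma_vvv = 0.355215; k1 = (-1.000000, -0.518132, 0.000000, -0.095361)
  k2: at (u, v) = (-1.250000, -0.627689), (du/dtau, dv/dtau) = (-1.000000, -0.522900); Gamma_uuu = 0.000000, Gamma_uuv = 0.000000, Gamma_uvv = 0.000000, Gamma_vuu = 0.000000, Gamma_vuv = 0.000000, Gamma_vvv = 0.357930; k2 = (-1.000000, -0.522900, 0.000000, -0.097867)
  k3: at (u, v) = (-1.250000, -0.627928), (du/dtau, dv/dtau) = (-1.000000, -0.523026); Gamma_uuu = 0.000000, Gamma_uuv = 0.000000, Gamma_uvv = 0.000000, Gamma_vuu = 0.000000, Gamma_vuv = 0.000000, Gamma_vvv = 0.357955; k3 = (-1.000000, -0.523026, 0.000000, -0.097921)
  k4: at (u, v) = (-1.300000, -0.654085), (du/dtau, dv/dtau) = (-1.000000, -0.527924); Gamma_uuu = 0.000000, Gamma_uuv = 0.000000, Gamma_uvv = 0.000000, Gamma_vuu = 0.000000, Gamma_vuv = 0.000000, Gamma_vvv = 0.360726; k4 = (-1.000000, -0.527924, 0.000000, -0.100536)
  Y <- Y + (h/6)(k1 + 2k2 + 2k3 + k4): u = -1.3000, v = -0.6541, du/dtau = -1.0000, dv/dtau = -0.5279


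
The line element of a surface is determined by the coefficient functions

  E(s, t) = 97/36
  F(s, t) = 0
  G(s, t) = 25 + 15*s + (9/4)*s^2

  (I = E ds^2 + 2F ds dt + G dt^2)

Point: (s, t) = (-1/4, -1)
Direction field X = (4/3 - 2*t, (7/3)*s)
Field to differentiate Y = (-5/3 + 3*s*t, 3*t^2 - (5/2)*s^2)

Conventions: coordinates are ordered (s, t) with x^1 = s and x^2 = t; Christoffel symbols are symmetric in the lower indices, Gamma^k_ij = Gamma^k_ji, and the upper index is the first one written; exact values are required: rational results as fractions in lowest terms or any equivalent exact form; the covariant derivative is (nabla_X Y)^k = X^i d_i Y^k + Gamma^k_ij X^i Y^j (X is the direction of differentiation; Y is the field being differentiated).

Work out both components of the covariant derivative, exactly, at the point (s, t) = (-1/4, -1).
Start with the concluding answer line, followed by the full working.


Answer: (nabla_X Y)^s = -262791/49664, (nabla_X Y)^t = 2423/222

E = 97/36, F = 0, G = 1369/64 at the point
E_s = 0, E_t = 0, F_s = 0, F_t = 0, G_s = 111/8, G_t = 0
EG - F^2 = 132793/2304;  g^inv = (2304/132793) * [[1369/64, 0], [0, 97/36]]
first-kind symbols [ij,l] = (1/2)(d_i g_jl + d_j g_il - d_l g_ij): [ss,s] = E_s/2 = 0, [ss,t] = F_s - E_t/2 = 0, [st,s] = E_t/2 = 0, [st,t] = G_s/2 = 111/16, [tt,s] = F_t - G_s/2 = -111/16, [tt,t] = G_t/2 = 0
Gamma^s_ij = (G*[ij,s] - F*[ij,t])/(EG - F^2), Gamma^t_ij = (E*[ij,t] - F*[ij,s])/(EG - F^2)
Gamma_sss = 0, Gamma_sst = 0, Gamma_stt = -999/388, Gamma_tss = 0, Gamma_tst = 12/37, Gamma_ttt = 0
X = (10/3, -7/12), Y = (-11/12, 91/32) at the point
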